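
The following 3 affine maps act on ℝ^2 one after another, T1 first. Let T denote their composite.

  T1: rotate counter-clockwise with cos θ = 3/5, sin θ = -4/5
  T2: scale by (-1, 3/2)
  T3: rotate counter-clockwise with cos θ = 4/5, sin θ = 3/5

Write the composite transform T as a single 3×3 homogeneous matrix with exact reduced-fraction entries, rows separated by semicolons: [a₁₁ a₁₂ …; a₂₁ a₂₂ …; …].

T = [6/25 -59/50 0; -33/25 6/25 0; 0 0 1]

T1 = [3/5 4/5 0; -4/5 3/5 0; 0 0 1]
T2·T1 = [-3/5 -4/5 0; -6/5 9/10 0; 0 0 1]
T3·…·T1 = [6/25 -59/50 0; -33/25 6/25 0; 0 0 1]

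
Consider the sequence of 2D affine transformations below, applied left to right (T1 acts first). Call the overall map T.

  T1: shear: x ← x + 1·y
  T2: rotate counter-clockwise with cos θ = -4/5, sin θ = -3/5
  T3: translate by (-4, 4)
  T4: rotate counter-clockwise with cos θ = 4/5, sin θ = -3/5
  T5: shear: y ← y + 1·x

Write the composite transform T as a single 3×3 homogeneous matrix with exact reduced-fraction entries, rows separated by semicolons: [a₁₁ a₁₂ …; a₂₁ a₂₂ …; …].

T1 = [1 1 0; 0 1 0; 0 0 1]
T2·T1 = [-4/5 -1/5 0; -3/5 -7/5 0; 0 0 1]
T3·…·T1 = [-4/5 -1/5 -4; -3/5 -7/5 4; 0 0 1]
T4·…·T1 = [-1 -1 -4/5; 0 -1 28/5; 0 0 1]
T5·…·T1 = [-1 -1 -4/5; -1 -2 24/5; 0 0 1]

T = [-1 -1 -4/5; -1 -2 24/5; 0 0 1]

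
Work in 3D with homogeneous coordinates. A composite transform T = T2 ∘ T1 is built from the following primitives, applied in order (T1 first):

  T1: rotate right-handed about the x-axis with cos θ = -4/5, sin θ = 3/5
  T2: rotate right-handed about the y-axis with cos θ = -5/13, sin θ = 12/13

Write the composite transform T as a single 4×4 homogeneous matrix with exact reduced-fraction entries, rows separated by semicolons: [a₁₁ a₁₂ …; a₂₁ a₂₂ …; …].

T1 = [1 0 0 0; 0 -4/5 -3/5 0; 0 3/5 -4/5 0; 0 0 0 1]
T2·T1 = [-5/13 36/65 -48/65 0; 0 -4/5 -3/5 0; -12/13 -3/13 4/13 0; 0 0 0 1]

T = [-5/13 36/65 -48/65 0; 0 -4/5 -3/5 0; -12/13 -3/13 4/13 0; 0 0 0 1]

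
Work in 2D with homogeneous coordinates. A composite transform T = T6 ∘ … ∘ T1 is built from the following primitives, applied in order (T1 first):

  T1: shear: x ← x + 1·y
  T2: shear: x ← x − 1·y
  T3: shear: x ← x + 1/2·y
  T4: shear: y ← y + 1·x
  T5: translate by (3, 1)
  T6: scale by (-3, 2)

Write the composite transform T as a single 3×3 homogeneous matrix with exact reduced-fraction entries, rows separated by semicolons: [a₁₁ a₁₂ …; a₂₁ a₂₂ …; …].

T = [-3 -3/2 -9; 2 3 2; 0 0 1]

T1 = [1 1 0; 0 1 0; 0 0 1]
T2·T1 = [1 0 0; 0 1 0; 0 0 1]
T3·…·T1 = [1 1/2 0; 0 1 0; 0 0 1]
T4·…·T1 = [1 1/2 0; 1 3/2 0; 0 0 1]
T5·…·T1 = [1 1/2 3; 1 3/2 1; 0 0 1]
T6·…·T1 = [-3 -3/2 -9; 2 3 2; 0 0 1]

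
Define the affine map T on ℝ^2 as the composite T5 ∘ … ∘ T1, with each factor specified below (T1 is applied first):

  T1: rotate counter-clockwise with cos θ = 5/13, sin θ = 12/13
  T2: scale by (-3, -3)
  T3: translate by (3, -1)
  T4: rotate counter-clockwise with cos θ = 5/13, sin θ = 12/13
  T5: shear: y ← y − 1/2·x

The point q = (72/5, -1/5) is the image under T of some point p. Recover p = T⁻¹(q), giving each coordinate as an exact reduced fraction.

p = (9/5, 4)

T1 = [5/13 -12/13 0; 12/13 5/13 0; 0 0 1]
T2·T1 = [-15/13 36/13 0; -36/13 -15/13 0; 0 0 1]
T3·…·T1 = [-15/13 36/13 3; -36/13 -15/13 -1; 0 0 1]
T4·…·T1 = [357/169 360/169 27/13; -360/169 357/169 31/13; 0 0 1]
T5·…·T1 = [357/169 360/169 27/13; -1077/338 177/169 35/26; 0 0 1]
det M = 9; M⁻¹ = [59/507 -40/169 1/13; 359/1014 119/507 -41/39; 0 0 1]
M⁻¹ · (72/5, -1/5)ᵀ = (9/5, 4)ᵀ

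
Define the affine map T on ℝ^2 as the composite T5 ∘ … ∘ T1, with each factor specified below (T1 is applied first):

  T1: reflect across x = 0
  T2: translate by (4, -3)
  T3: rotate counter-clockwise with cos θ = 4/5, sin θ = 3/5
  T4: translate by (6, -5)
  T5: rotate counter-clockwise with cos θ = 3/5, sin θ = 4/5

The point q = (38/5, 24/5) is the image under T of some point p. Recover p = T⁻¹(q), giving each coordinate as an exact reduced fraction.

p = (1, 3)

T1 = [-1 0 0; 0 1 0; 0 0 1]
T2·T1 = [-1 0 4; 0 1 -3; 0 0 1]
T3·…·T1 = [-4/5 -3/5 5; -3/5 4/5 0; 0 0 1]
T4·…·T1 = [-4/5 -3/5 11; -3/5 4/5 -5; 0 0 1]
T5·…·T1 = [0 -1 53/5; -1 0 29/5; 0 0 1]
det M = -1; M⁻¹ = [0 -1 29/5; -1 0 53/5; 0 0 1]
M⁻¹ · (38/5, 24/5)ᵀ = (1, 3)ᵀ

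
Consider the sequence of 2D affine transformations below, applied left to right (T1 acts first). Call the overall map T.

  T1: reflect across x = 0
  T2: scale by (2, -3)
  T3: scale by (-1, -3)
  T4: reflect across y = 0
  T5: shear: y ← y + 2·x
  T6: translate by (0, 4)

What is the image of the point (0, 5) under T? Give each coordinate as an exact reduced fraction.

T(p) = (0, -41)

T1 reflect across x = 0: (0, 5) → (0, 5)
T2 scale by (2, -3): (0, 5) → (0, -15)
T3 scale by (-1, -3): (0, -15) → (0, 45)
T4 reflect across y = 0: (0, 45) → (0, -45)
T5 shear: y ← y + 2·x: (0, -45) → (0, -45)
T6 translate by (0, 4): (0, -45) → (0, -41)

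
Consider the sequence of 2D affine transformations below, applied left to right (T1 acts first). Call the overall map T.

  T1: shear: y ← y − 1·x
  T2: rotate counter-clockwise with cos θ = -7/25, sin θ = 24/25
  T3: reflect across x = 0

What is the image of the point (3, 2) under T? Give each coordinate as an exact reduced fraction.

T(p) = (-3/25, 79/25)

T1 shear: y ← y − 1·x: (3, 2) → (3, -1)
T2 rotate counter-clockwise with cos θ = -7/25, sin θ = 24/25: (3, -1) → (3/25, 79/25)
T3 reflect across x = 0: (3/25, 79/25) → (-3/25, 79/25)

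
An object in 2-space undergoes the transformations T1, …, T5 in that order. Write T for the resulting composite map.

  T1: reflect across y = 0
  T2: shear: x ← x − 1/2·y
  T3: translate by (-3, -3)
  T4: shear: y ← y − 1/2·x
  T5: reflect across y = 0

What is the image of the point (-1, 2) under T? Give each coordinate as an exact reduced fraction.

T(p) = (-3, 7/2)

T1 reflect across y = 0: (-1, 2) → (-1, -2)
T2 shear: x ← x − 1/2·y: (-1, -2) → (0, -2)
T3 translate by (-3, -3): (0, -2) → (-3, -5)
T4 shear: y ← y − 1/2·x: (-3, -5) → (-3, -7/2)
T5 reflect across y = 0: (-3, -7/2) → (-3, 7/2)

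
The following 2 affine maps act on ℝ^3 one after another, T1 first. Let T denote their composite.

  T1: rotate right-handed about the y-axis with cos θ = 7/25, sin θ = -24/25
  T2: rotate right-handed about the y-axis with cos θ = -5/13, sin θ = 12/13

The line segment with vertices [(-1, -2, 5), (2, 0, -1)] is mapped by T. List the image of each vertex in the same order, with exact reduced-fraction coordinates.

image vertices: (59/25, -2, 113/25), (302/325, 0, -661/325)

T1 rotate right-handed about the y-axis with cos θ = 7/25, sin θ = -24/25: (-1, -2, 5) → (-127/25, -2, 11/25); (2, 0, -1) → (38/25, 0, 41/25)
T2 rotate right-handed about the y-axis with cos θ = -5/13, sin θ = 12/13: (-127/25, -2, 11/25) → (59/25, -2, 113/25); (38/25, 0, 41/25) → (302/325, 0, -661/325)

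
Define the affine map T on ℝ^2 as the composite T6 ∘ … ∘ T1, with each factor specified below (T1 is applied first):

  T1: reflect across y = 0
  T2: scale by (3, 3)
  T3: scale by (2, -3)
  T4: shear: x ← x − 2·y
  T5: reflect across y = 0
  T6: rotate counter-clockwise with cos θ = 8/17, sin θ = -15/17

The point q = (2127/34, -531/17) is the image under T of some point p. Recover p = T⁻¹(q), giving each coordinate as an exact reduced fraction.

T1 = [1 0 0; 0 -1 0; 0 0 1]
T2·T1 = [3 0 0; 0 -3 0; 0 0 1]
T3·…·T1 = [6 0 0; 0 9 0; 0 0 1]
T4·…·T1 = [6 -18 0; 0 9 0; 0 0 1]
T5·…·T1 = [6 -18 0; 0 -9 0; 0 0 1]
T6·…·T1 = [48/17 -279/17 0; -90/17 198/17 0; 0 0 1]
det M = -54; M⁻¹ = [-11/51 -31/102 0; -5/51 -8/153 0; 0 0 1]
M⁻¹ · (2127/34, -531/17)ᵀ = (-4, -9/2)ᵀ

p = (-4, -9/2)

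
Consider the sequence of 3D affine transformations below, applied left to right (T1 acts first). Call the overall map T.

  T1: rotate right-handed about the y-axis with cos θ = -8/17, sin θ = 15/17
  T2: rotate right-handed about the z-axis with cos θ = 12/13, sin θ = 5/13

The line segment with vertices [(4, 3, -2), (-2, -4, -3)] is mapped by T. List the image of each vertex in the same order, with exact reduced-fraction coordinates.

T1 rotate right-handed about the y-axis with cos θ = -8/17, sin θ = 15/17: (4, 3, -2) → (-62/17, 3, -44/17); (-2, -4, -3) → (-29/17, -4, 54/17)
T2 rotate right-handed about the z-axis with cos θ = 12/13, sin θ = 5/13: (-62/17, 3, -44/17) → (-999/221, 302/221, -44/17); (-29/17, -4, 54/17) → (-8/221, -961/221, 54/17)

image vertices: (-999/221, 302/221, -44/17), (-8/221, -961/221, 54/17)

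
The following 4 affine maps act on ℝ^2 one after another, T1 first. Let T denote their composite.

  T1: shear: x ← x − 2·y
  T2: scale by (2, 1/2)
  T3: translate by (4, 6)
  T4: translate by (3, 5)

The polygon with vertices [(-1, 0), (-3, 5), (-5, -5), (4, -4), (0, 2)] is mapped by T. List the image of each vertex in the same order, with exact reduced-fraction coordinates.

image vertices: (5, 11), (-19, 27/2), (17, 17/2), (31, 9), (-1, 12)

T1 shear: x ← x − 2·y: (-1, 0) → (-1, 0); (-3, 5) → (-13, 5); (-5, -5) → (5, -5); (4, -4) → (12, -4); (0, 2) → (-4, 2)
T2 scale by (2, 1/2): (-1, 0) → (-2, 0); (-13, 5) → (-26, 5/2); (5, -5) → (10, -5/2); (12, -4) → (24, -2); (-4, 2) → (-8, 1)
T3 translate by (4, 6): (-2, 0) → (2, 6); (-26, 5/2) → (-22, 17/2); (10, -5/2) → (14, 7/2); (24, -2) → (28, 4); (-8, 1) → (-4, 7)
T4 translate by (3, 5): (2, 6) → (5, 11); (-22, 17/2) → (-19, 27/2); (14, 7/2) → (17, 17/2); (28, 4) → (31, 9); (-4, 7) → (-1, 12)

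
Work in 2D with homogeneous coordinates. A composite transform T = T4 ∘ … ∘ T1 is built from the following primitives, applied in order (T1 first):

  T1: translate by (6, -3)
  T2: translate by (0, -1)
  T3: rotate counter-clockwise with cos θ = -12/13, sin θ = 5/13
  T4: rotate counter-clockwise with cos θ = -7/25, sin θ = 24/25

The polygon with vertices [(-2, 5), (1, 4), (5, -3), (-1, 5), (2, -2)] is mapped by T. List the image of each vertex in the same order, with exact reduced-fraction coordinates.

T1 translate by (6, -3): (-2, 5) → (4, 2); (1, 4) → (7, 1); (5, -3) → (11, -6); (-1, 5) → (5, 2); (2, -2) → (8, -5)
T2 translate by (0, -1): (4, 2) → (4, 1); (7, 1) → (7, 0); (11, -6) → (11, -7); (5, 2) → (5, 1); (8, -5) → (8, -6)
T3 rotate counter-clockwise with cos θ = -12/13, sin θ = 5/13: (4, 1) → (-53/13, 8/13); (7, 0) → (-84/13, 35/13); (11, -7) → (-97/13, 139/13); (5, 1) → (-5, 1); (8, -6) → (-66/13, 112/13)
T4 rotate counter-clockwise with cos θ = -7/25, sin θ = 24/25: (-53/13, 8/13) → (179/325, -1328/325); (-84/13, 35/13) → (-252/325, -2261/325); (-97/13, 139/13) → (-2657/325, -3301/325); (-5, 1) → (11/25, -127/25); (-66/13, 112/13) → (-2226/325, -2368/325)

image vertices: (179/325, -1328/325), (-252/325, -2261/325), (-2657/325, -3301/325), (11/25, -127/25), (-2226/325, -2368/325)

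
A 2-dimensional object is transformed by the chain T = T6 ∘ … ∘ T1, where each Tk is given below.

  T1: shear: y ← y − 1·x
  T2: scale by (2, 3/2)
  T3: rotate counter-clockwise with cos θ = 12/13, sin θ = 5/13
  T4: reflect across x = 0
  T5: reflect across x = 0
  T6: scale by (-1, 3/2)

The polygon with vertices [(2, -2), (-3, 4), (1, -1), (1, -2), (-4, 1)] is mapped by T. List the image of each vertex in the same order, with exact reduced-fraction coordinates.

T1 shear: y ← y − 1·x: (2, -2) → (2, -4); (-3, 4) → (-3, 7); (1, -1) → (1, -2); (1, -2) → (1, -3); (-4, 1) → (-4, 5)
T2 scale by (2, 3/2): (2, -4) → (4, -6); (-3, 7) → (-6, 21/2); (1, -2) → (2, -3); (1, -3) → (2, -9/2); (-4, 5) → (-8, 15/2)
T3 rotate counter-clockwise with cos θ = 12/13, sin θ = 5/13: (4, -6) → (6, -4); (-6, 21/2) → (-249/26, 96/13); (2, -3) → (3, -2); (2, -9/2) → (93/26, -44/13); (-8, 15/2) → (-267/26, 50/13)
T4 reflect across x = 0: (6, -4) → (-6, -4); (-249/26, 96/13) → (249/26, 96/13); (3, -2) → (-3, -2); (93/26, -44/13) → (-93/26, -44/13); (-267/26, 50/13) → (267/26, 50/13)
T5 reflect across x = 0: (-6, -4) → (6, -4); (249/26, 96/13) → (-249/26, 96/13); (-3, -2) → (3, -2); (-93/26, -44/13) → (93/26, -44/13); (267/26, 50/13) → (-267/26, 50/13)
T6 scale by (-1, 3/2): (6, -4) → (-6, -6); (-249/26, 96/13) → (249/26, 144/13); (3, -2) → (-3, -3); (93/26, -44/13) → (-93/26, -66/13); (-267/26, 50/13) → (267/26, 75/13)

image vertices: (-6, -6), (249/26, 144/13), (-3, -3), (-93/26, -66/13), (267/26, 75/13)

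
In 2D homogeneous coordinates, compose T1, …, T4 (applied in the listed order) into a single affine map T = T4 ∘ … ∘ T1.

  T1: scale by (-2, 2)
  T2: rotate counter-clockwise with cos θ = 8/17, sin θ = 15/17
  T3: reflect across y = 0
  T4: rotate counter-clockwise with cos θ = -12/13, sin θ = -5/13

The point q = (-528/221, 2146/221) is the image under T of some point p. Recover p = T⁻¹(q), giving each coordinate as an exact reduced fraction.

T1 = [-2 0 0; 0 2 0; 0 0 1]
T2·T1 = [-16/17 -30/17 0; -30/17 16/17 0; 0 0 1]
T3·…·T1 = [-16/17 -30/17 0; 30/17 -16/17 0; 0 0 1]
T4·…·T1 = [342/221 280/221 0; -280/221 342/221 0; 0 0 1]
det M = 4; M⁻¹ = [171/442 -70/221 0; 70/221 171/442 0; 0 0 1]
M⁻¹ · (-528/221, 2146/221)ᵀ = (-4, 3)ᵀ

p = (-4, 3)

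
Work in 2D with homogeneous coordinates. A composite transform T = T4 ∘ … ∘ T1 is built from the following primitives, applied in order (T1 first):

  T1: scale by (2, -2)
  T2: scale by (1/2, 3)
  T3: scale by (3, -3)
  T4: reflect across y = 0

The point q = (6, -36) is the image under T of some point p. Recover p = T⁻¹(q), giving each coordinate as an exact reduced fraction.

p = (2, 2)

T1 = [2 0 0; 0 -2 0; 0 0 1]
T2·T1 = [1 0 0; 0 -6 0; 0 0 1]
T3·…·T1 = [3 0 0; 0 18 0; 0 0 1]
T4·…·T1 = [3 0 0; 0 -18 0; 0 0 1]
det M = -54; M⁻¹ = [1/3 0 0; 0 -1/18 0; 0 0 1]
M⁻¹ · (6, -36)ᵀ = (2, 2)ᵀ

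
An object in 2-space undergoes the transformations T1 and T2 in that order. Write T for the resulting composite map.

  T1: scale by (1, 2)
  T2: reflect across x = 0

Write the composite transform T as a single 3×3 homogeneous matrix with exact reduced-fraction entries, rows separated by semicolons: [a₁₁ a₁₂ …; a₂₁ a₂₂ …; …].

T = [-1 0 0; 0 2 0; 0 0 1]

T1 = [1 0 0; 0 2 0; 0 0 1]
T2·T1 = [-1 0 0; 0 2 0; 0 0 1]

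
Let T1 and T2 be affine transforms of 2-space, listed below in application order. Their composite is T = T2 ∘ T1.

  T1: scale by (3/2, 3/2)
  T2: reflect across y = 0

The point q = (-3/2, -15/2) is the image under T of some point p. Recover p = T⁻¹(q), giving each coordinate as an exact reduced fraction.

p = (-1, 5)

T1 = [3/2 0 0; 0 3/2 0; 0 0 1]
T2·T1 = [3/2 0 0; 0 -3/2 0; 0 0 1]
det M = -9/4; M⁻¹ = [2/3 0 0; 0 -2/3 0; 0 0 1]
M⁻¹ · (-3/2, -15/2)ᵀ = (-1, 5)ᵀ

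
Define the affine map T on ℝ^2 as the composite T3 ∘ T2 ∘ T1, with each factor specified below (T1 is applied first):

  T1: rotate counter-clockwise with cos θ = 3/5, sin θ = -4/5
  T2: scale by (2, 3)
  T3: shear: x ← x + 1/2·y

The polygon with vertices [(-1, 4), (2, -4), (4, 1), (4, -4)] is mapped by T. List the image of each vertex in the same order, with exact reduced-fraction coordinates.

T1 rotate counter-clockwise with cos θ = 3/5, sin θ = -4/5: (-1, 4) → (13/5, 16/5); (2, -4) → (-2, -4); (4, 1) → (16/5, -13/5); (4, -4) → (-4/5, -28/5)
T2 scale by (2, 3): (13/5, 16/5) → (26/5, 48/5); (-2, -4) → (-4, -12); (16/5, -13/5) → (32/5, -39/5); (-4/5, -28/5) → (-8/5, -84/5)
T3 shear: x ← x + 1/2·y: (26/5, 48/5) → (10, 48/5); (-4, -12) → (-10, -12); (32/5, -39/5) → (5/2, -39/5); (-8/5, -84/5) → (-10, -84/5)

image vertices: (10, 48/5), (-10, -12), (5/2, -39/5), (-10, -84/5)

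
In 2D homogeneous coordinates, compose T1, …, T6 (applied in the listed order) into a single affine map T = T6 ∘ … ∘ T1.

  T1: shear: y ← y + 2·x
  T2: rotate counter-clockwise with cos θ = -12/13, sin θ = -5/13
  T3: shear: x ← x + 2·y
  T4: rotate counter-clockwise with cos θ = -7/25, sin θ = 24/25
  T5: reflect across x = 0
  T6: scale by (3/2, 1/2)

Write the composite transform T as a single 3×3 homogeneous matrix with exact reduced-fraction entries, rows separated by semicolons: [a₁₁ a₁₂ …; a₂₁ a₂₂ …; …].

T = [-1674/325 -1263/650 0; -1237/650 -186/325 0; 0 0 1]

T1 = [1 0 0; 2 1 0; 0 0 1]
T2·T1 = [-2/13 5/13 0; -29/13 -12/13 0; 0 0 1]
T3·…·T1 = [-60/13 -19/13 0; -29/13 -12/13 0; 0 0 1]
T4·…·T1 = [1116/325 421/325 0; -1237/325 -372/325 0; 0 0 1]
T5·…·T1 = [-1116/325 -421/325 0; -1237/325 -372/325 0; 0 0 1]
T6·…·T1 = [-1674/325 -1263/650 0; -1237/650 -186/325 0; 0 0 1]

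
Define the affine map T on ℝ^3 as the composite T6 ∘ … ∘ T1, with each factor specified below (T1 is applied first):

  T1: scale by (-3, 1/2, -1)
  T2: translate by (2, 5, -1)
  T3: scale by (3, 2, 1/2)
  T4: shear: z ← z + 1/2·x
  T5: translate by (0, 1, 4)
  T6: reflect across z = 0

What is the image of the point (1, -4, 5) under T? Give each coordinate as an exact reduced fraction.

T1 scale by (-3, 1/2, -1): (1, -4, 5) → (-3, -2, -5)
T2 translate by (2, 5, -1): (-3, -2, -5) → (-1, 3, -6)
T3 scale by (3, 2, 1/2): (-1, 3, -6) → (-3, 6, -3)
T4 shear: z ← z + 1/2·x: (-3, 6, -3) → (-3, 6, -9/2)
T5 translate by (0, 1, 4): (-3, 6, -9/2) → (-3, 7, -1/2)
T6 reflect across z = 0: (-3, 7, -1/2) → (-3, 7, 1/2)

T(p) = (-3, 7, 1/2)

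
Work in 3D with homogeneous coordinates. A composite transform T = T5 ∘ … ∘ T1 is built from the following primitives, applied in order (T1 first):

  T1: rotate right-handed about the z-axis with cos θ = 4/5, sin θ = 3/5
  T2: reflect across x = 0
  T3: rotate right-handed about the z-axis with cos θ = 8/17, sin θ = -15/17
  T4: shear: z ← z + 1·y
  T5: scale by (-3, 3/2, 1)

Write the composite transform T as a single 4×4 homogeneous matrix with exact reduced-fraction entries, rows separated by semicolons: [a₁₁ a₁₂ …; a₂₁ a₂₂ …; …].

T = [-39/85 -252/85 0 0; 126/85 -39/170 0 0; 84/85 -13/85 1 0; 0 0 0 1]

T1 = [4/5 -3/5 0 0; 3/5 4/5 0 0; 0 0 1 0; 0 0 0 1]
T2·T1 = [-4/5 3/5 0 0; 3/5 4/5 0 0; 0 0 1 0; 0 0 0 1]
T3·…·T1 = [13/85 84/85 0 0; 84/85 -13/85 0 0; 0 0 1 0; 0 0 0 1]
T4·…·T1 = [13/85 84/85 0 0; 84/85 -13/85 0 0; 84/85 -13/85 1 0; 0 0 0 1]
T5·…·T1 = [-39/85 -252/85 0 0; 126/85 -39/170 0 0; 84/85 -13/85 1 0; 0 0 0 1]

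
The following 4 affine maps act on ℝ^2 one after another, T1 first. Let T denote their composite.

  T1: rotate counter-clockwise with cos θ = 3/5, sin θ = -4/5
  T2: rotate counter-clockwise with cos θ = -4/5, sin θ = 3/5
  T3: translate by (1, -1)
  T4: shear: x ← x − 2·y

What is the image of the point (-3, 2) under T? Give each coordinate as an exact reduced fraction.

T(p) = (7, -4)

T1 rotate counter-clockwise with cos θ = 3/5, sin θ = -4/5: (-3, 2) → (-1/5, 18/5)
T2 rotate counter-clockwise with cos θ = -4/5, sin θ = 3/5: (-1/5, 18/5) → (-2, -3)
T3 translate by (1, -1): (-2, -3) → (-1, -4)
T4 shear: x ← x − 2·y: (-1, -4) → (7, -4)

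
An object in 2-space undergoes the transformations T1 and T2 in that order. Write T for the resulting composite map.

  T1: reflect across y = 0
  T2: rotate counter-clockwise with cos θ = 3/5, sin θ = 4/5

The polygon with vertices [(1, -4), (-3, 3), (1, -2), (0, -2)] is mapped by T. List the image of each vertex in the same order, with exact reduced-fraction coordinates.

T1 reflect across y = 0: (1, -4) → (1, 4); (-3, 3) → (-3, -3); (1, -2) → (1, 2); (0, -2) → (0, 2)
T2 rotate counter-clockwise with cos θ = 3/5, sin θ = 4/5: (1, 4) → (-13/5, 16/5); (-3, -3) → (3/5, -21/5); (1, 2) → (-1, 2); (0, 2) → (-8/5, 6/5)

image vertices: (-13/5, 16/5), (3/5, -21/5), (-1, 2), (-8/5, 6/5)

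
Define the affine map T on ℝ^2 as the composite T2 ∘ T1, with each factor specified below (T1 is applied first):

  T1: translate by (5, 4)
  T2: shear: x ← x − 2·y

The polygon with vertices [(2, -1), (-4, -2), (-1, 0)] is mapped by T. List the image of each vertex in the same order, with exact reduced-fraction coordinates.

T1 translate by (5, 4): (2, -1) → (7, 3); (-4, -2) → (1, 2); (-1, 0) → (4, 4)
T2 shear: x ← x − 2·y: (7, 3) → (1, 3); (1, 2) → (-3, 2); (4, 4) → (-4, 4)

image vertices: (1, 3), (-3, 2), (-4, 4)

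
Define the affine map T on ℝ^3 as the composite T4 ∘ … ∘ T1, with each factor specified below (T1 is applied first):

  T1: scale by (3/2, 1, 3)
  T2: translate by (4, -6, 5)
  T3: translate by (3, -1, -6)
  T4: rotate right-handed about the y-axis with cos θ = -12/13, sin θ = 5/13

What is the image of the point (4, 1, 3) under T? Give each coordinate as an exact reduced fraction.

T(p) = (-116/13, -6, -161/13)

T1 scale by (3/2, 1, 3): (4, 1, 3) → (6, 1, 9)
T2 translate by (4, -6, 5): (6, 1, 9) → (10, -5, 14)
T3 translate by (3, -1, -6): (10, -5, 14) → (13, -6, 8)
T4 rotate right-handed about the y-axis with cos θ = -12/13, sin θ = 5/13: (13, -6, 8) → (-116/13, -6, -161/13)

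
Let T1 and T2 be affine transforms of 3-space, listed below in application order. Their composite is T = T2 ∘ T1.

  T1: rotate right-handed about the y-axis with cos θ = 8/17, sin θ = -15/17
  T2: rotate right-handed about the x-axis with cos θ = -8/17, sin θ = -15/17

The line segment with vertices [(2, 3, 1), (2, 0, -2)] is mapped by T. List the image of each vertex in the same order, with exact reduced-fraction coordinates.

T1 rotate right-handed about the y-axis with cos θ = 8/17, sin θ = -15/17: (2, 3, 1) → (1/17, 3, 38/17); (2, 0, -2) → (46/17, 0, 14/17)
T2 rotate right-handed about the x-axis with cos θ = -8/17, sin θ = -15/17: (1/17, 3, 38/17) → (1/17, 162/289, -1069/289); (46/17, 0, 14/17) → (46/17, 210/289, -112/289)

image vertices: (1/17, 162/289, -1069/289), (46/17, 210/289, -112/289)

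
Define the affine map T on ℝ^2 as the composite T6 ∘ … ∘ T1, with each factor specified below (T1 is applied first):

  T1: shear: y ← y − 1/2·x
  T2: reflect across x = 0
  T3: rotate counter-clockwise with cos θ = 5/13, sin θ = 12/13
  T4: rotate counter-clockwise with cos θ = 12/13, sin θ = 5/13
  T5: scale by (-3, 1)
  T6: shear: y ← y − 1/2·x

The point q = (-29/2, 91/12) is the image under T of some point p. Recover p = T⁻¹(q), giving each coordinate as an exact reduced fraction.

p = (-1/3, -5)

T1 = [1 0 0; -1/2 1 0; 0 0 1]
T2·T1 = [-1 0 0; -1/2 1 0; 0 0 1]
T3·…·T1 = [1/13 -12/13 0; -29/26 5/13 0; 0 0 1]
T4·…·T1 = [1/2 -1 0; -1 0 0; 0 0 1]
T5·…·T1 = [-3/2 3 0; -1 0 0; 0 0 1]
T6·…·T1 = [-3/2 3 0; -1/4 -3/2 0; 0 0 1]
det M = 3; M⁻¹ = [-1/2 -1 0; 1/12 -1/2 0; 0 0 1]
M⁻¹ · (-29/2, 91/12)ᵀ = (-1/3, -5)ᵀ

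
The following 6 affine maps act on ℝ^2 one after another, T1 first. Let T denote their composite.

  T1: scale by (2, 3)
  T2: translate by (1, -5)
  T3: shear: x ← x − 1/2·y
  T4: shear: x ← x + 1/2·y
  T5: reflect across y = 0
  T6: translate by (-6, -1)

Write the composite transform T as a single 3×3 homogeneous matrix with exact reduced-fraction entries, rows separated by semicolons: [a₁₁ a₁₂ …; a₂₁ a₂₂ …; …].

T = [2 0 -5; 0 -3 4; 0 0 1]

T1 = [2 0 0; 0 3 0; 0 0 1]
T2·T1 = [2 0 1; 0 3 -5; 0 0 1]
T3·…·T1 = [2 -3/2 7/2; 0 3 -5; 0 0 1]
T4·…·T1 = [2 0 1; 0 3 -5; 0 0 1]
T5·…·T1 = [2 0 1; 0 -3 5; 0 0 1]
T6·…·T1 = [2 0 -5; 0 -3 4; 0 0 1]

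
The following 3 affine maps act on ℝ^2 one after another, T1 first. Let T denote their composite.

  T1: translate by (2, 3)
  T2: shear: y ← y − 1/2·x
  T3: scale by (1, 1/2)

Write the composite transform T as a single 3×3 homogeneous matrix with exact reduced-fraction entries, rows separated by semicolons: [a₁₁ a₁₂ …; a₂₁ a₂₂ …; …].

T1 = [1 0 2; 0 1 3; 0 0 1]
T2·T1 = [1 0 2; -1/2 1 2; 0 0 1]
T3·…·T1 = [1 0 2; -1/4 1/2 1; 0 0 1]

T = [1 0 2; -1/4 1/2 1; 0 0 1]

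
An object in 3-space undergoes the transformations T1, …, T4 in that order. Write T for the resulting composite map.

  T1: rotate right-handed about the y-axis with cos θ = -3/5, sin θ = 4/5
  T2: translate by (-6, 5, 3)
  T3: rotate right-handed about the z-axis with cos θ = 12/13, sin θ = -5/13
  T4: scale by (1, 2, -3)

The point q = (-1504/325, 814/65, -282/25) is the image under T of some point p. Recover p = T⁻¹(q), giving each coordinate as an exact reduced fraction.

T1 = [-3/5 0 4/5 0; 0 1 0 0; -4/5 0 -3/5 0; 0 0 0 1]
T2·T1 = [-3/5 0 4/5 -6; 0 1 0 5; -4/5 0 -3/5 3; 0 0 0 1]
T3·…·T1 = [-36/65 5/13 48/65 -47/13; 3/13 12/13 -4/13 90/13; -4/5 0 -3/5 3; 0 0 0 1]
T4·…·T1 = [-36/65 5/13 48/65 -47/13; 6/13 24/13 -8/13 180/13; 12/5 0 9/5 -9; 0 0 0 1]
det M = -6; M⁻¹ = [-36/65 3/26 4/15 -6/5; 5/13 6/13 0 -5; 48/65 -2/13 1/5 33/5; 0 0 0 1]
M⁻¹ · (-1504/325, 814/65, -282/25)ᵀ = (-1/5, -1, -1)ᵀ

p = (-1/5, -1, -1)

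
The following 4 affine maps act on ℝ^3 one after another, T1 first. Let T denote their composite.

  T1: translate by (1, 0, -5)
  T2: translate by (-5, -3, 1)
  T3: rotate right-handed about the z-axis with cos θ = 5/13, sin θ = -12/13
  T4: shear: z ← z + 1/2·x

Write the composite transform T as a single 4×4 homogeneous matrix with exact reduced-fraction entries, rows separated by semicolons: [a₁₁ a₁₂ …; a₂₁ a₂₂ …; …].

T = [5/13 12/13 0 -56/13; -12/13 5/13 0 33/13; 5/26 6/13 1 -80/13; 0 0 0 1]

T1 = [1 0 0 1; 0 1 0 0; 0 0 1 -5; 0 0 0 1]
T2·T1 = [1 0 0 -4; 0 1 0 -3; 0 0 1 -4; 0 0 0 1]
T3·…·T1 = [5/13 12/13 0 -56/13; -12/13 5/13 0 33/13; 0 0 1 -4; 0 0 0 1]
T4·…·T1 = [5/13 12/13 0 -56/13; -12/13 5/13 0 33/13; 5/26 6/13 1 -80/13; 0 0 0 1]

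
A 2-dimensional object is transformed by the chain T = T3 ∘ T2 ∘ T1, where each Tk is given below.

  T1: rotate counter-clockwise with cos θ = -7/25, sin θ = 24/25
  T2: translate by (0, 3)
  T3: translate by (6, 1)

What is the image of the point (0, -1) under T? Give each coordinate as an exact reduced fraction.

T(p) = (174/25, 107/25)

T1 rotate counter-clockwise with cos θ = -7/25, sin θ = 24/25: (0, -1) → (24/25, 7/25)
T2 translate by (0, 3): (24/25, 7/25) → (24/25, 82/25)
T3 translate by (6, 1): (24/25, 82/25) → (174/25, 107/25)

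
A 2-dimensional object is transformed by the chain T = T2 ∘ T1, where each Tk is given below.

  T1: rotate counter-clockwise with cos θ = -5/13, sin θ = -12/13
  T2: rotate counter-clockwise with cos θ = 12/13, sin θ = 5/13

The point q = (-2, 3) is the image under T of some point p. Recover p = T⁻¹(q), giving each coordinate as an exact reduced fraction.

T1 = [-5/13 12/13 0; -12/13 -5/13 0; 0 0 1]
T2·T1 = [0 1 0; -1 0 0; 0 0 1]
det M = 1; M⁻¹ = [0 -1 0; 1 0 0; 0 0 1]
M⁻¹ · (-2, 3)ᵀ = (-3, -2)ᵀ

p = (-3, -2)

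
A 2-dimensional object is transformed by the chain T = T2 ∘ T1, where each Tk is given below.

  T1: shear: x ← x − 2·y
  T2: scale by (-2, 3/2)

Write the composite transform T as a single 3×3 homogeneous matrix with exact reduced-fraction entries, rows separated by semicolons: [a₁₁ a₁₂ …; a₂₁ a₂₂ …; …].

T = [-2 4 0; 0 3/2 0; 0 0 1]

T1 = [1 -2 0; 0 1 0; 0 0 1]
T2·T1 = [-2 4 0; 0 3/2 0; 0 0 1]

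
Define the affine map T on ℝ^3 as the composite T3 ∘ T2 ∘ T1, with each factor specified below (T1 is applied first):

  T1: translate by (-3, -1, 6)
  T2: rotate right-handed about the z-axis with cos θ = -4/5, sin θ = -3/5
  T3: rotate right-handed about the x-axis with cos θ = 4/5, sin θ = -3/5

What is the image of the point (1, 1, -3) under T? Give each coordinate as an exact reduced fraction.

T1 translate by (-3, -1, 6): (1, 1, -3) → (-2, 0, 3)
T2 rotate right-handed about the z-axis with cos θ = -4/5, sin θ = -3/5: (-2, 0, 3) → (8/5, 6/5, 3)
T3 rotate right-handed about the x-axis with cos θ = 4/5, sin θ = -3/5: (8/5, 6/5, 3) → (8/5, 69/25, 42/25)

T(p) = (8/5, 69/25, 42/25)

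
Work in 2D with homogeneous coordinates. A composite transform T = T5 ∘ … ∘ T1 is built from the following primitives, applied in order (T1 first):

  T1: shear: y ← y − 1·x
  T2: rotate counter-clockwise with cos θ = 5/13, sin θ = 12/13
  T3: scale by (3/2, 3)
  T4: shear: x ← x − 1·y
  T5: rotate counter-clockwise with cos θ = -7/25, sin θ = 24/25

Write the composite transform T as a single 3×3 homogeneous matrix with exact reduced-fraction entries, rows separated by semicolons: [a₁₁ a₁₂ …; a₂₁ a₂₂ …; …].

T = [-1071/650 -129/325 0; -3/25 -69/25 0; 0 0 1]

T1 = [1 0 0; -1 1 0; 0 0 1]
T2·T1 = [17/13 -12/13 0; 7/13 5/13 0; 0 0 1]
T3·…·T1 = [51/26 -18/13 0; 21/13 15/13 0; 0 0 1]
T4·…·T1 = [9/26 -33/13 0; 21/13 15/13 0; 0 0 1]
T5·…·T1 = [-1071/650 -129/325 0; -3/25 -69/25 0; 0 0 1]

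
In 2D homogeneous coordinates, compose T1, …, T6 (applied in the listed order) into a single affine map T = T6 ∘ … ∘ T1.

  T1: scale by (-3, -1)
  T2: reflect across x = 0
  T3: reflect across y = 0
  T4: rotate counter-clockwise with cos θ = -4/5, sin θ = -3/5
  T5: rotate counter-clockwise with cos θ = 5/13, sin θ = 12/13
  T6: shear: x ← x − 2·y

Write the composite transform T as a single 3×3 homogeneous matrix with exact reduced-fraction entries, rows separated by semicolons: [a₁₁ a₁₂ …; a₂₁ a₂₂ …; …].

T = [426/65 31/65 0; -189/65 16/65 0; 0 0 1]

T1 = [-3 0 0; 0 -1 0; 0 0 1]
T2·T1 = [3 0 0; 0 -1 0; 0 0 1]
T3·…·T1 = [3 0 0; 0 1 0; 0 0 1]
T4·…·T1 = [-12/5 3/5 0; -9/5 -4/5 0; 0 0 1]
T5·…·T1 = [48/65 63/65 0; -189/65 16/65 0; 0 0 1]
T6·…·T1 = [426/65 31/65 0; -189/65 16/65 0; 0 0 1]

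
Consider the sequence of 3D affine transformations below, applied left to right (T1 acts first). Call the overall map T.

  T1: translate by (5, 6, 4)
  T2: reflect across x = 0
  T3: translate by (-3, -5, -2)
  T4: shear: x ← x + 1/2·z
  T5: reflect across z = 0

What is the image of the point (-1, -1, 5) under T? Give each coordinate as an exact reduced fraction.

T(p) = (-7/2, 0, -7)

T1 translate by (5, 6, 4): (-1, -1, 5) → (4, 5, 9)
T2 reflect across x = 0: (4, 5, 9) → (-4, 5, 9)
T3 translate by (-3, -5, -2): (-4, 5, 9) → (-7, 0, 7)
T4 shear: x ← x + 1/2·z: (-7, 0, 7) → (-7/2, 0, 7)
T5 reflect across z = 0: (-7/2, 0, 7) → (-7/2, 0, -7)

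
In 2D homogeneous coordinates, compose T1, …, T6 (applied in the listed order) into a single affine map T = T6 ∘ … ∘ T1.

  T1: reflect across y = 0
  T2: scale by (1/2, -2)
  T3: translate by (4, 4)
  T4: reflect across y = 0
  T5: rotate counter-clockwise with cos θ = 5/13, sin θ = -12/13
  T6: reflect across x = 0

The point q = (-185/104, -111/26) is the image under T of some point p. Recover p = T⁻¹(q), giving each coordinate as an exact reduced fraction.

p = (5/4, -2)

T1 = [1 0 0; 0 -1 0; 0 0 1]
T2·T1 = [1/2 0 0; 0 2 0; 0 0 1]
T3·…·T1 = [1/2 0 4; 0 2 4; 0 0 1]
T4·…·T1 = [1/2 0 4; 0 -2 -4; 0 0 1]
T5·…·T1 = [5/26 -24/13 -28/13; -6/13 -10/13 -68/13; 0 0 1]
T6·…·T1 = [-5/26 24/13 28/13; -6/13 -10/13 -68/13; 0 0 1]
det M = 1; M⁻¹ = [-10/13 -24/13 -8; 6/13 -5/26 -2; 0 0 1]
M⁻¹ · (-185/104, -111/26)ᵀ = (5/4, -2)ᵀ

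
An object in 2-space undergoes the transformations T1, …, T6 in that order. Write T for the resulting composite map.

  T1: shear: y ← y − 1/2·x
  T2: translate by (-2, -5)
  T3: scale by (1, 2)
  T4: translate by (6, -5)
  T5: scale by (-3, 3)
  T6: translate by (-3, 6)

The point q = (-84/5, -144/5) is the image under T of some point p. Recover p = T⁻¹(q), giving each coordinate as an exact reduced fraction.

T1 = [1 0 0; -1/2 1 0; 0 0 1]
T2·T1 = [1 0 -2; -1/2 1 -5; 0 0 1]
T3·…·T1 = [1 0 -2; -1 2 -10; 0 0 1]
T4·…·T1 = [1 0 4; -1 2 -15; 0 0 1]
T5·…·T1 = [-3 0 -12; -3 6 -45; 0 0 1]
T6·…·T1 = [-3 0 -15; -3 6 -39; 0 0 1]
det M = -18; M⁻¹ = [-1/3 0 -5; -1/6 1/6 4; 0 0 1]
M⁻¹ · (-84/5, -144/5)ᵀ = (3/5, 2)ᵀ

p = (3/5, 2)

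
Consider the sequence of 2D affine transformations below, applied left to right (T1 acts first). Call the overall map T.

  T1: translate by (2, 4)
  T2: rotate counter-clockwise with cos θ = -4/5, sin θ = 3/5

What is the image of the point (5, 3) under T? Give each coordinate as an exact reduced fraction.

T(p) = (-49/5, -7/5)

T1 translate by (2, 4): (5, 3) → (7, 7)
T2 rotate counter-clockwise with cos θ = -4/5, sin θ = 3/5: (7, 7) → (-49/5, -7/5)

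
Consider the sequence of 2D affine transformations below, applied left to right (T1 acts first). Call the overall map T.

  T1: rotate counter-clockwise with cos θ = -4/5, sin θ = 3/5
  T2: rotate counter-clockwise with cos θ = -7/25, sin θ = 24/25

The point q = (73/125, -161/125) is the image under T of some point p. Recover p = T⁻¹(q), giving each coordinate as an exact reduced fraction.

p = (1, 1)

T1 = [-4/5 -3/5 0; 3/5 -4/5 0; 0 0 1]
T2·T1 = [-44/125 117/125 0; -117/125 -44/125 0; 0 0 1]
det M = 1; M⁻¹ = [-44/125 -117/125 0; 117/125 -44/125 0; 0 0 1]
M⁻¹ · (73/125, -161/125)ᵀ = (1, 1)ᵀ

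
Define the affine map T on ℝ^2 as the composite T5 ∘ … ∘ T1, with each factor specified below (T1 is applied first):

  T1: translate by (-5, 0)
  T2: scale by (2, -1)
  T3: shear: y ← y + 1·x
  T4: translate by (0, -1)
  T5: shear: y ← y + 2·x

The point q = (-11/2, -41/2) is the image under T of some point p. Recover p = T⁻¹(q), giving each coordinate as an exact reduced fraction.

p = (9/4, 3)

T1 = [1 0 -5; 0 1 0; 0 0 1]
T2·T1 = [2 0 -10; 0 -1 0; 0 0 1]
T3·…·T1 = [2 0 -10; 2 -1 -10; 0 0 1]
T4·…·T1 = [2 0 -10; 2 -1 -11; 0 0 1]
T5·…·T1 = [2 0 -10; 6 -1 -31; 0 0 1]
det M = -2; M⁻¹ = [1/2 0 5; 3 -1 -1; 0 0 1]
M⁻¹ · (-11/2, -41/2)ᵀ = (9/4, 3)ᵀ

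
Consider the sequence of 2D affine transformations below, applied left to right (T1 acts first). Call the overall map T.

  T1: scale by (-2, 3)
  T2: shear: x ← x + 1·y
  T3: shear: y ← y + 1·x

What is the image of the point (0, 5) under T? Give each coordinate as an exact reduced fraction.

T(p) = (15, 30)

T1 scale by (-2, 3): (0, 5) → (0, 15)
T2 shear: x ← x + 1·y: (0, 15) → (15, 15)
T3 shear: y ← y + 1·x: (15, 15) → (15, 30)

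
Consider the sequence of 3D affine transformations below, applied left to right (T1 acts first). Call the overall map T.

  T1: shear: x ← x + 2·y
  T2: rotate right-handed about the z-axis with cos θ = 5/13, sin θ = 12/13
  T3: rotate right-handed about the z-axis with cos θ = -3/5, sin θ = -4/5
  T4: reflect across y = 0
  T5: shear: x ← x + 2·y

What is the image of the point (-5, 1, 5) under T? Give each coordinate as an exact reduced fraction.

T1 shear: x ← x + 2·y: (-5, 1, 5) → (-3, 1, 5)
T2 rotate right-handed about the z-axis with cos θ = 5/13, sin θ = 12/13: (-3, 1, 5) → (-27/13, -31/13, 5)
T3 rotate right-handed about the z-axis with cos θ = -3/5, sin θ = -4/5: (-27/13, -31/13, 5) → (-43/65, 201/65, 5)
T4 reflect across y = 0: (-43/65, 201/65, 5) → (-43/65, -201/65, 5)
T5 shear: x ← x + 2·y: (-43/65, -201/65, 5) → (-89/13, -201/65, 5)

T(p) = (-89/13, -201/65, 5)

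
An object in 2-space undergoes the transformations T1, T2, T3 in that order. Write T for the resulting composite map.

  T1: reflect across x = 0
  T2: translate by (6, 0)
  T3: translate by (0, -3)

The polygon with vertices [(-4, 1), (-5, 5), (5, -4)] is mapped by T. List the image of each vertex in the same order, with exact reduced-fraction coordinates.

image vertices: (10, -2), (11, 2), (1, -7)

T1 reflect across x = 0: (-4, 1) → (4, 1); (-5, 5) → (5, 5); (5, -4) → (-5, -4)
T2 translate by (6, 0): (4, 1) → (10, 1); (5, 5) → (11, 5); (-5, -4) → (1, -4)
T3 translate by (0, -3): (10, 1) → (10, -2); (11, 5) → (11, 2); (1, -4) → (1, -7)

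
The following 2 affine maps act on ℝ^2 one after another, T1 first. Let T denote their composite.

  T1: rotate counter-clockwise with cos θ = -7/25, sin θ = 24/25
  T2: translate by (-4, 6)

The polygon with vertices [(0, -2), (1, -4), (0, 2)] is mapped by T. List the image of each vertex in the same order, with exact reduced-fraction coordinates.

image vertices: (-52/25, 164/25), (-11/25, 202/25), (-148/25, 136/25)

T1 rotate counter-clockwise with cos θ = -7/25, sin θ = 24/25: (0, -2) → (48/25, 14/25); (1, -4) → (89/25, 52/25); (0, 2) → (-48/25, -14/25)
T2 translate by (-4, 6): (48/25, 14/25) → (-52/25, 164/25); (89/25, 52/25) → (-11/25, 202/25); (-48/25, -14/25) → (-148/25, 136/25)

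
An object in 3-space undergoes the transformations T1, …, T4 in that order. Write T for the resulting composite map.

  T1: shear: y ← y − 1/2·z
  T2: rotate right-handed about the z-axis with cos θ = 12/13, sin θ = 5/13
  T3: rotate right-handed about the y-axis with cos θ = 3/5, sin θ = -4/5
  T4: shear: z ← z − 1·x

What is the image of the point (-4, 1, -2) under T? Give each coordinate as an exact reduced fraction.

T1 shear: y ← y − 1/2·z: (-4, 1, -2) → (-4, 2, -2)
T2 rotate right-handed about the z-axis with cos θ = 12/13, sin θ = 5/13: (-4, 2, -2) → (-58/13, 4/13, -2)
T3 rotate right-handed about the y-axis with cos θ = 3/5, sin θ = -4/5: (-58/13, 4/13, -2) → (-14/13, 4/13, -62/13)
T4 shear: z ← z − 1·x: (-14/13, 4/13, -62/13) → (-14/13, 4/13, -48/13)

T(p) = (-14/13, 4/13, -48/13)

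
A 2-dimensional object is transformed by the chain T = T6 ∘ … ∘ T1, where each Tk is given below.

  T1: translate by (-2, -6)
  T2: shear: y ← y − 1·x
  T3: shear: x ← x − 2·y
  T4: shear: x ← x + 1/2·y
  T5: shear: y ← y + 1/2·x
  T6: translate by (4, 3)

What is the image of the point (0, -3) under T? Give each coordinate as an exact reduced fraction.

T(p) = (25/2, 1/4)

T1 translate by (-2, -6): (0, -3) → (-2, -9)
T2 shear: y ← y − 1·x: (-2, -9) → (-2, -7)
T3 shear: x ← x − 2·y: (-2, -7) → (12, -7)
T4 shear: x ← x + 1/2·y: (12, -7) → (17/2, -7)
T5 shear: y ← y + 1/2·x: (17/2, -7) → (17/2, -11/4)
T6 translate by (4, 3): (17/2, -11/4) → (25/2, 1/4)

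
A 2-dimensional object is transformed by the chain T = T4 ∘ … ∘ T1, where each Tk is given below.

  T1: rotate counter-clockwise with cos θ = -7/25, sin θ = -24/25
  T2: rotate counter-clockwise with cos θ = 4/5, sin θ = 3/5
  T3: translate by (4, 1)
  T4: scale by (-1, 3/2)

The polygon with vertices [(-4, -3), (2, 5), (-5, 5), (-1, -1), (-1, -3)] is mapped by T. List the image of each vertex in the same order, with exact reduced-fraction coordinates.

T1 rotate counter-clockwise with cos θ = -7/25, sin θ = -24/25: (-4, -3) → (-44/25, 117/25); (2, 5) → (106/25, -83/25); (-5, 5) → (31/5, 17/5); (-1, -1) → (-17/25, 31/25); (-1, -3) → (-13/5, 9/5)
T2 rotate counter-clockwise with cos θ = 4/5, sin θ = 3/5: (-44/25, 117/25) → (-527/125, 336/125); (106/25, -83/25) → (673/125, -14/125); (31/5, 17/5) → (73/25, 161/25); (-17/25, 31/25) → (-161/125, 73/125); (-13/5, 9/5) → (-79/25, -3/25)
T3 translate by (4, 1): (-527/125, 336/125) → (-27/125, 461/125); (673/125, -14/125) → (1173/125, 111/125); (73/25, 161/25) → (173/25, 186/25); (-161/125, 73/125) → (339/125, 198/125); (-79/25, -3/25) → (21/25, 22/25)
T4 scale by (-1, 3/2): (-27/125, 461/125) → (27/125, 1383/250); (1173/125, 111/125) → (-1173/125, 333/250); (173/25, 186/25) → (-173/25, 279/25); (339/125, 198/125) → (-339/125, 297/125); (21/25, 22/25) → (-21/25, 33/25)

image vertices: (27/125, 1383/250), (-1173/125, 333/250), (-173/25, 279/25), (-339/125, 297/125), (-21/25, 33/25)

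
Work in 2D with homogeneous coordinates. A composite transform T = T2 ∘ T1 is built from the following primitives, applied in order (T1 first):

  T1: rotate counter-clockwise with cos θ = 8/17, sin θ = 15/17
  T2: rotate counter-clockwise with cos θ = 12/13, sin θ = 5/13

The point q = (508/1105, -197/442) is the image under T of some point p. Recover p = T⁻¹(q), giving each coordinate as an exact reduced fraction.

p = (-2/5, -1/2)

T1 = [8/17 -15/17 0; 15/17 8/17 0; 0 0 1]
T2·T1 = [21/221 -220/221 0; 220/221 21/221 0; 0 0 1]
det M = 1; M⁻¹ = [21/221 220/221 0; -220/221 21/221 0; 0 0 1]
M⁻¹ · (508/1105, -197/442)ᵀ = (-2/5, -1/2)ᵀ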